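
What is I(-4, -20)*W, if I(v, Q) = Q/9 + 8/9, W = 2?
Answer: -8/3 ≈ -2.6667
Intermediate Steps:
I(v, Q) = 8/9 + Q/9 (I(v, Q) = Q*(1/9) + 8*(1/9) = Q/9 + 8/9 = 8/9 + Q/9)
I(-4, -20)*W = (8/9 + (1/9)*(-20))*2 = (8/9 - 20/9)*2 = -4/3*2 = -8/3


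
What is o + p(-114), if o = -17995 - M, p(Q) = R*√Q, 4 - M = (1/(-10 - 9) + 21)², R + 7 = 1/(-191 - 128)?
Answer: -6339235/361 - 2234*I*√114/319 ≈ -17560.0 - 74.773*I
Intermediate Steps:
R = -2234/319 (R = -7 + 1/(-191 - 128) = -7 + 1/(-319) = -7 - 1/319 = -2234/319 ≈ -7.0031)
M = -156960/361 (M = 4 - (1/(-10 - 9) + 21)² = 4 - (1/(-19) + 21)² = 4 - (-1/19 + 21)² = 4 - (398/19)² = 4 - 1*158404/361 = 4 - 158404/361 = -156960/361 ≈ -434.79)
p(Q) = -2234*√Q/319
o = -6339235/361 (o = -17995 - 1*(-156960/361) = -17995 + 156960/361 = -6339235/361 ≈ -17560.)
o + p(-114) = -6339235/361 - 2234*I*√114/319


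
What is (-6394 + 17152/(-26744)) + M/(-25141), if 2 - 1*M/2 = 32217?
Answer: -537230957836/84046363 ≈ -6392.1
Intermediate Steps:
M = -64430 (M = 4 - 2*32217 = 4 - 64434 = -64430)
(-6394 + 17152/(-26744)) + M/(-25141) = (-6394 + 17152/(-26744)) - 64430/(-25141) = (-6394 + 17152*(-1/26744)) - 64430*(-1/25141) = (-6394 - 2144/3343) + 64430/25141 = -21377286/3343 + 64430/25141 = -537230957836/84046363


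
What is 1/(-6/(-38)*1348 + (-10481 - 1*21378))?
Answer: -19/601277 ≈ -3.1599e-5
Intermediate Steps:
1/(-6/(-38)*1348 + (-10481 - 1*21378)) = 1/(-6*(-1/38)*1348 + (-10481 - 21378)) = 1/((3/19)*1348 - 31859) = 1/(4044/19 - 31859) = 1/(-601277/19) = -19/601277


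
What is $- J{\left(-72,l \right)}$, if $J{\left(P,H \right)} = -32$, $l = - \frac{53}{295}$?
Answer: $32$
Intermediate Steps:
$l = - \frac{53}{295}$ ($l = \left(-53\right) \frac{1}{295} = - \frac{53}{295} \approx -0.17966$)
$- J{\left(-72,l \right)} = \left(-1\right) \left(-32\right) = 32$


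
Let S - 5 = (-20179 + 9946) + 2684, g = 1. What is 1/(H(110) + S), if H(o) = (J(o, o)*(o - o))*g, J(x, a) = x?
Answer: -1/7544 ≈ -0.00013256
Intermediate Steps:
H(o) = 0 (H(o) = (o*(o - o))*1 = (o*0)*1 = 0*1 = 0)
S = -7544 (S = 5 + ((-20179 + 9946) + 2684) = 5 + (-10233 + 2684) = 5 - 7549 = -7544)
1/(H(110) + S) = 1/(0 - 7544) = 1/(-7544) = -1/7544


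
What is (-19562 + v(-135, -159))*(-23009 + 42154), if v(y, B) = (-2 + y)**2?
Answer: -15181985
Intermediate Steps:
(-19562 + v(-135, -159))*(-23009 + 42154) = (-19562 + (-2 - 135)**2)*(-23009 + 42154) = (-19562 + (-137)**2)*19145 = (-19562 + 18769)*19145 = -793*19145 = -15181985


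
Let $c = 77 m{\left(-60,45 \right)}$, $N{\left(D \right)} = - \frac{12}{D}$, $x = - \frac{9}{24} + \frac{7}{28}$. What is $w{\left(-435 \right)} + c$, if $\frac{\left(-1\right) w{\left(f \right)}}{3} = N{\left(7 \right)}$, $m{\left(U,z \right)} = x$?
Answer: $- \frac{251}{56} \approx -4.4821$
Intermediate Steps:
$x = - \frac{1}{8}$ ($x = \left(-9\right) \frac{1}{24} + 7 \cdot \frac{1}{28} = - \frac{3}{8} + \frac{1}{4} = - \frac{1}{8} \approx -0.125$)
$m{\left(U,z \right)} = - \frac{1}{8}$
$w{\left(f \right)} = \frac{36}{7}$ ($w{\left(f \right)} = - 3 \left(- \frac{12}{7}\right) = - 3 \left(\left(-12\right) \frac{1}{7}\right) = \left(-3\right) \left(- \frac{12}{7}\right) = \frac{36}{7}$)
$c = - \frac{77}{8}$ ($c = 77 \left(- \frac{1}{8}\right) = - \frac{77}{8} \approx -9.625$)
$w{\left(-435 \right)} + c = \frac{36}{7} - \frac{77}{8} = - \frac{251}{56}$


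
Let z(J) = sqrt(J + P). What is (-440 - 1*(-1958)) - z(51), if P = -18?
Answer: 1518 - sqrt(33) ≈ 1512.3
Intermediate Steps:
z(J) = sqrt(-18 + J) (z(J) = sqrt(J - 18) = sqrt(-18 + J))
(-440 - 1*(-1958)) - z(51) = (-440 - 1*(-1958)) - sqrt(-18 + 51) = (-440 + 1958) - sqrt(33) = 1518 - sqrt(33)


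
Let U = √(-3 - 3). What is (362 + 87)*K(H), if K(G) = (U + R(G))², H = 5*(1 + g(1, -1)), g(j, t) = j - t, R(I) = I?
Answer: 98331 + 13470*I*√6 ≈ 98331.0 + 32995.0*I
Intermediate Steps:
U = I*√6 (U = √(-6) = I*√6 ≈ 2.4495*I)
H = 15 (H = 5*(1 + (1 - 1*(-1))) = 5*(1 + (1 + 1)) = 5*(1 + 2) = 5*3 = 15)
K(G) = (G + I*√6)² (K(G) = (I*√6 + G)² = (G + I*√6)²)
(362 + 87)*K(H) = (362 + 87)*(15 + I*√6)² = 449*(15 + I*√6)²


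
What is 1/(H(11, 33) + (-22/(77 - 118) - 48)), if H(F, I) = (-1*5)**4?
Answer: 41/23679 ≈ 0.0017315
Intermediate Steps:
H(F, I) = 625 (H(F, I) = (-5)**4 = 625)
1/(H(11, 33) + (-22/(77 - 118) - 48)) = 1/(625 + (-22/(77 - 118) - 48)) = 1/(625 + (-22/(-41) - 48)) = 1/(625 + (-1/41*(-22) - 48)) = 1/(625 + (22/41 - 48)) = 1/(625 - 1946/41) = 1/(23679/41) = 41/23679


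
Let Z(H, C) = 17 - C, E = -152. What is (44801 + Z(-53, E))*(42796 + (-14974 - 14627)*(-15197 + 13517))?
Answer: 2238268245720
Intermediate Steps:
(44801 + Z(-53, E))*(42796 + (-14974 - 14627)*(-15197 + 13517)) = (44801 + (17 - 1*(-152)))*(42796 + (-14974 - 14627)*(-15197 + 13517)) = (44801 + (17 + 152))*(42796 - 29601*(-1680)) = (44801 + 169)*(42796 + 49729680) = 44970*49772476 = 2238268245720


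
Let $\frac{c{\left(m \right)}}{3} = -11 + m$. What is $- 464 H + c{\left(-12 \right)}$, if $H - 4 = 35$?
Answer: $-18165$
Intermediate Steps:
$H = 39$ ($H = 4 + 35 = 39$)
$c{\left(m \right)} = -33 + 3 m$ ($c{\left(m \right)} = 3 \left(-11 + m\right) = -33 + 3 m$)
$- 464 H + c{\left(-12 \right)} = \left(-464\right) 39 + \left(-33 + 3 \left(-12\right)\right) = -18096 - 69 = -18165$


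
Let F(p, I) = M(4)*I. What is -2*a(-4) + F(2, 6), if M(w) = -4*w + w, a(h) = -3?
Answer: -66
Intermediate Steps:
M(w) = -3*w
F(p, I) = -12*I (F(p, I) = (-3*4)*I = -12*I)
-2*a(-4) + F(2, 6) = -2*(-3) - 12*6 = 6 - 72 = -66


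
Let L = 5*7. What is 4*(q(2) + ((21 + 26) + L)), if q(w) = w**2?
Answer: 344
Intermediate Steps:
L = 35
4*(q(2) + ((21 + 26) + L)) = 4*(2**2 + ((21 + 26) + 35)) = 4*(4 + (47 + 35)) = 4*(4 + 82) = 4*86 = 344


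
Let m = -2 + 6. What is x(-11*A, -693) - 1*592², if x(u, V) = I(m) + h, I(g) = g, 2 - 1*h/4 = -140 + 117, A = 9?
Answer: -350360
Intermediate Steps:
m = 4
h = 100 (h = 8 - 4*(-140 + 117) = 8 - 4*(-23) = 8 + 92 = 100)
x(u, V) = 104 (x(u, V) = 4 + 100 = 104)
x(-11*A, -693) - 1*592² = 104 - 1*592² = 104 - 1*350464 = 104 - 350464 = -350360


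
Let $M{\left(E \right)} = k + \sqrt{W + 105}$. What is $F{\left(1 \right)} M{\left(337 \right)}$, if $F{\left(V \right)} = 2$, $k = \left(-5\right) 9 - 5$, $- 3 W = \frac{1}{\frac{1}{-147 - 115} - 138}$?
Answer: $-100 + \frac{2 \sqrt{1235453992707}}{108471} \approx -79.506$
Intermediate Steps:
$W = \frac{262}{108471}$ ($W = - \frac{1}{3 \left(\frac{1}{-147 - 115} - 138\right)} = - \frac{1}{3 \left(\frac{1}{-262} - 138\right)} = - \frac{1}{3 \left(- \frac{1}{262} - 138\right)} = - \frac{1}{3 \left(- \frac{36157}{262}\right)} = \left(- \frac{1}{3}\right) \left(- \frac{262}{36157}\right) = \frac{262}{108471} \approx 0.0024154$)
$k = -50$ ($k = -45 - 5 = -50$)
$M{\left(E \right)} = -50 + \frac{\sqrt{1235453992707}}{108471}$ ($M{\left(E \right)} = -50 + \sqrt{\frac{262}{108471} + 105} = -50 + \sqrt{\frac{11389717}{108471}} = -50 + \frac{\sqrt{1235453992707}}{108471}$)
$F{\left(1 \right)} M{\left(337 \right)} = 2 \left(-50 + \frac{\sqrt{1235453992707}}{108471}\right) = -100 + \frac{2 \sqrt{1235453992707}}{108471}$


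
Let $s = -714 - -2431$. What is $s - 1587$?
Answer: $130$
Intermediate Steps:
$s = 1717$ ($s = -714 + 2431 = 1717$)
$s - 1587 = 1717 - 1587 = 130$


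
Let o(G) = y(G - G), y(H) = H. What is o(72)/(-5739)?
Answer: 0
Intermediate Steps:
o(G) = 0 (o(G) = G - G = 0)
o(72)/(-5739) = 0/(-5739) = 0*(-1/5739) = 0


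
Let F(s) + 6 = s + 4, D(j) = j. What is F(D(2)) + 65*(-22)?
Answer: -1430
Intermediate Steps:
F(s) = -2 + s (F(s) = -6 + (s + 4) = -6 + (4 + s) = -2 + s)
F(D(2)) + 65*(-22) = (-2 + 2) + 65*(-22) = 0 - 1430 = -1430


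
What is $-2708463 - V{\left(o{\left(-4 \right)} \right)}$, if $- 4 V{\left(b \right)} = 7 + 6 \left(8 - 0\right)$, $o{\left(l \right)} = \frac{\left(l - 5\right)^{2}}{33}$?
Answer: $- \frac{10833797}{4} \approx -2.7084 \cdot 10^{6}$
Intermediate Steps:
$o{\left(l \right)} = \frac{\left(-5 + l\right)^{2}}{33}$ ($o{\left(l \right)} = \left(-5 + l\right)^{2} \cdot \frac{1}{33} = \frac{\left(-5 + l\right)^{2}}{33}$)
$V{\left(b \right)} = - \frac{55}{4}$ ($V{\left(b \right)} = - \frac{7 + 6 \left(8 - 0\right)}{4} = - \frac{7 + 6 \left(8 + 0\right)}{4} = - \frac{7 + 6 \cdot 8}{4} = - \frac{7 + 48}{4} = \left(- \frac{1}{4}\right) 55 = - \frac{55}{4}$)
$-2708463 - V{\left(o{\left(-4 \right)} \right)} = -2708463 - - \frac{55}{4} = -2708463 + \frac{55}{4} = - \frac{10833797}{4}$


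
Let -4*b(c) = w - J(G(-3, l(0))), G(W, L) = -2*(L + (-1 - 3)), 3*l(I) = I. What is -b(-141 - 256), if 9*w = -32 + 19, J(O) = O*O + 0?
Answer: -589/36 ≈ -16.361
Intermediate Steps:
l(I) = I/3
G(W, L) = 8 - 2*L (G(W, L) = -2*(L - 4) = -2*(-4 + L) = 8 - 2*L)
J(O) = O² (J(O) = O² + 0 = O²)
w = -13/9 (w = (-32 + 19)/9 = (⅑)*(-13) = -13/9 ≈ -1.4444)
b(c) = 589/36 (b(c) = -(-13/9 - (8 - 2*0/3)²)/4 = -(-13/9 - (8 - 2*0)²)/4 = -(-13/9 - (8 + 0)²)/4 = -(-13/9 - 1*8²)/4 = -(-13/9 - 1*64)/4 = -(-13/9 - 64)/4 = -¼*(-589/9) = 589/36)
-b(-141 - 256) = -1*589/36 = -589/36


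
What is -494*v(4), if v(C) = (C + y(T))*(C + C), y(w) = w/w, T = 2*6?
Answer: -19760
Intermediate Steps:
T = 12
y(w) = 1
v(C) = 2*C*(1 + C) (v(C) = (C + 1)*(C + C) = (1 + C)*(2*C) = 2*C*(1 + C))
-494*v(4) = -988*4*(1 + 4) = -988*4*5 = -494*40 = -19760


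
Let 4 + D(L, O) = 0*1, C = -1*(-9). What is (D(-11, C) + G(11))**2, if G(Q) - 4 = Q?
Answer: 121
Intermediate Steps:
C = 9
D(L, O) = -4 (D(L, O) = -4 + 0*1 = -4 + 0 = -4)
G(Q) = 4 + Q
(D(-11, C) + G(11))**2 = (-4 + (4 + 11))**2 = (-4 + 15)**2 = 11**2 = 121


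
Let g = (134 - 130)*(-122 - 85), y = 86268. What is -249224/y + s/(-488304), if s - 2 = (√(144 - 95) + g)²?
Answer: -4995706045/1170139152 ≈ -4.2693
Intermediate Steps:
g = -828 (g = 4*(-207) = -828)
s = 674043 (s = 2 + (√(144 - 95) - 828)² = 2 + (√49 - 828)² = 2 + (7 - 828)² = 2 + (-821)² = 2 + 674041 = 674043)
-249224/y + s/(-488304) = -249224/86268 + 674043/(-488304) = -249224*1/86268 + 674043*(-1/488304) = -62306/21567 - 224681/162768 = -4995706045/1170139152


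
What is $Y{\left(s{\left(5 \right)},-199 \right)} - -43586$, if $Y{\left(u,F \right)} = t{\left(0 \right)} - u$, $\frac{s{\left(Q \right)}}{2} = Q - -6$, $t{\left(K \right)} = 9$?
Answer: $43573$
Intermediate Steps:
$s{\left(Q \right)} = 12 + 2 Q$ ($s{\left(Q \right)} = 2 \left(Q - -6\right) = 2 \left(Q + 6\right) = 2 \left(6 + Q\right) = 12 + 2 Q$)
$Y{\left(u,F \right)} = 9 - u$
$Y{\left(s{\left(5 \right)},-199 \right)} - -43586 = \left(9 - \left(12 + 2 \cdot 5\right)\right) - -43586 = \left(9 - \left(12 + 10\right)\right) + 43586 = \left(9 - 22\right) + 43586 = -13 + 43586 = 43573$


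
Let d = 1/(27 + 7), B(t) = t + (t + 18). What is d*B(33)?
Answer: 42/17 ≈ 2.4706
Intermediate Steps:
B(t) = 18 + 2*t (B(t) = t + (18 + t) = 18 + 2*t)
d = 1/34 ≈ 0.029412
d*B(33) = (18 + 2*33)/34 = (18 + 66)/34 = (1/34)*84 = 42/17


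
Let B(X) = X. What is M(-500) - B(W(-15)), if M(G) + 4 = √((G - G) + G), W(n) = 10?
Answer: -14 + 10*I*√5 ≈ -14.0 + 22.361*I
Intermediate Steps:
M(G) = -4 + √G (M(G) = -4 + √((G - G) + G) = -4 + √(0 + G) = -4 + √G)
M(-500) - B(W(-15)) = (-4 + √(-500)) - 1*10 = (-4 + 10*I*√5) - 10 = -14 + 10*I*√5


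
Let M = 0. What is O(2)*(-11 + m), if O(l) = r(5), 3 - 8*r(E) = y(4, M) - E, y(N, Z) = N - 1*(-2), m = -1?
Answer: -3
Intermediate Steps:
y(N, Z) = 2 + N (y(N, Z) = N + 2 = 2 + N)
r(E) = -3/8 + E/8 (r(E) = 3/8 - ((2 + 4) - E)/8 = 3/8 - (6 - E)/8 = 3/8 + (-3/4 + E/8) = -3/8 + E/8)
O(l) = 1/4 (O(l) = -3/8 + (1/8)*5 = -3/8 + 5/8 = 1/4)
O(2)*(-11 + m) = (-11 - 1)/4 = (1/4)*(-12) = -3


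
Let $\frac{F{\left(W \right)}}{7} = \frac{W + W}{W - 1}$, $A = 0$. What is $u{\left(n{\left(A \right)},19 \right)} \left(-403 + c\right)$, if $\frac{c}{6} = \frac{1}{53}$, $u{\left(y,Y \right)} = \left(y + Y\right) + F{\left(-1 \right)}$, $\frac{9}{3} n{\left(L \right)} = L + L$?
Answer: $- \frac{555178}{53} \approx -10475.0$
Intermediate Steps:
$n{\left(L \right)} = \frac{2 L}{3}$ ($n{\left(L \right)} = \frac{L + L}{3} = \frac{2 L}{3}$)
$F{\left(W \right)} = \frac{14 W}{-1 + W}$ ($F{\left(W \right)} = 7 \frac{W + W}{W - 1} = 7 \frac{2 W}{-1 + W} = \frac{14 W}{-1 + W}$)
$u{\left(y,Y \right)} = 7 + Y + y$ ($u{\left(y,Y \right)} = \left(y + Y\right) + 14 \left(-1\right) \frac{1}{-1 - 1} = \left(Y + y\right) + 14 \left(-1\right) \frac{1}{-2} = \left(Y + y\right) + 14 \left(-1\right) \left(- \frac{1}{2}\right) = \left(Y + y\right) + 7 = 7 + Y + y$)
$c = \frac{6}{53} \approx 0.11321$
$u{\left(n{\left(A \right)},19 \right)} \left(-403 + c\right) = \left(7 + 19 + \frac{2}{3} \cdot 0\right) \left(-403 + \frac{6}{53}\right) = \left(7 + 19 + 0\right) \left(- \frac{21353}{53}\right) = 26 \left(- \frac{21353}{53}\right) = - \frac{555178}{53}$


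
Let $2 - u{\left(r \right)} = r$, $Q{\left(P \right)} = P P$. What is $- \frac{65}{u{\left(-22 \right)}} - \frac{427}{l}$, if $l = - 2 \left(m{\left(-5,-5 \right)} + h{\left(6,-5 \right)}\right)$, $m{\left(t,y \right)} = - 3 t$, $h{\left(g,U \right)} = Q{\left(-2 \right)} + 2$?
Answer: $\frac{179}{24} \approx 7.4583$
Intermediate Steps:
$Q{\left(P \right)} = P^{2}$
$u{\left(r \right)} = 2 - r$
$h{\left(g,U \right)} = 6$ ($h{\left(g,U \right)} = \left(-2\right)^{2} + 2 = 4 + 2 = 6$)
$l = -42$ ($l = - 2 \left(\left(-3\right) \left(-5\right) + 6\right) = - 2 \left(15 + 6\right) = \left(-2\right) 21 = -42$)
$- \frac{65}{u{\left(-22 \right)}} - \frac{427}{l} = - \frac{65}{2 - -22} - \frac{427}{-42} = - \frac{65}{2 + 22} - - \frac{61}{6} = - \frac{65}{24} + \frac{61}{6} = \frac{179}{24}$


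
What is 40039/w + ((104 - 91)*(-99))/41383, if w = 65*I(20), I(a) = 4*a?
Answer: 1650241537/215191600 ≈ 7.6687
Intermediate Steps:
w = 5200 (w = 65*(4*20) = 65*80 = 5200)
40039/w + ((104 - 91)*(-99))/41383 = 40039/5200 + ((104 - 91)*(-99))/41383 = 40039*(1/5200) + (13*(-99))*(1/41383) = 40039/5200 - 1287*1/41383 = 40039/5200 - 1287/41383 = 1650241537/215191600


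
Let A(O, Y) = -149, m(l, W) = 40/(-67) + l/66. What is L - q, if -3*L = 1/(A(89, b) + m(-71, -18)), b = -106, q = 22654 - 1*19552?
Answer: -2066783576/666275 ≈ -3102.0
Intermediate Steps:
q = 3102 (q = 22654 - 19552 = 3102)
m(l, W) = -40/67 + l/66 (m(l, W) = 40*(-1/67) + l*(1/66) = -40/67 + l/66)
L = 1474/666275 (L = -1/(3*(-149 + (-40/67 + (1/66)*(-71)))) = -1/(3*(-149 + (-40/67 - 71/66))) = -1/(3*(-149 - 7397/4422)) = -1/(3*(-666275/4422)) = -⅓*(-4422/666275) = 1474/666275 ≈ 0.0022123)
L - q = 1474/666275 - 1*3102 = 1474/666275 - 3102 = -2066783576/666275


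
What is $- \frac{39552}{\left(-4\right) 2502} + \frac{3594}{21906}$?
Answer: $\frac{2088877}{507489} \approx 4.1161$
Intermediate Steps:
$- \frac{39552}{\left(-4\right) 2502} + \frac{3594}{21906} = - \frac{39552}{-10008} + 3594 \cdot \frac{1}{21906} = \left(-39552\right) \left(- \frac{1}{10008}\right) + \frac{599}{3651} = \frac{1648}{417} + \frac{599}{3651} = \frac{2088877}{507489}$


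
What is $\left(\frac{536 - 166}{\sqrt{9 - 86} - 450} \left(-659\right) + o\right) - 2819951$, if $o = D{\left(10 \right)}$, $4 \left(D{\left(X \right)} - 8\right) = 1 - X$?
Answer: $- \frac{2284585301637}{810308} + \frac{243830 i \sqrt{77}}{202577} \approx -2.8194 \cdot 10^{6} + 10.562 i$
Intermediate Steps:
$D{\left(X \right)} = \frac{33}{4} - \frac{X}{4}$ ($D{\left(X \right)} = 8 + \frac{1 - X}{4} = 8 - \left(- \frac{1}{4} + \frac{X}{4}\right) = \frac{33}{4} - \frac{X}{4}$)
$o = \frac{23}{4}$ ($o = \frac{33}{4} - \frac{5}{2} = \frac{23}{4} \approx 5.75$)
$\left(\frac{536 - 166}{\sqrt{9 - 86} - 450} \left(-659\right) + o\right) - 2819951 = \left(\frac{536 - 166}{\sqrt{9 - 86} - 450} \left(-659\right) + \frac{23}{4}\right) - 2819951 = \left(\frac{370}{\sqrt{-77} - 450} \left(-659\right) + \frac{23}{4}\right) - 2819951 = \left(\frac{370}{i \sqrt{77} - 450} \left(-659\right) + \frac{23}{4}\right) - 2819951 = \left(\frac{370}{-450 + i \sqrt{77}} \left(-659\right) + \frac{23}{4}\right) - 2819951 = \left(- \frac{243830}{-450 + i \sqrt{77}} + \frac{23}{4}\right) - 2819951 = \left(\frac{23}{4} - \frac{243830}{-450 + i \sqrt{77}}\right) - 2819951 = - \frac{11279781}{4} - \frac{243830}{-450 + i \sqrt{77}}$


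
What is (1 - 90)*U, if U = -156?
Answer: 13884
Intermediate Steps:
(1 - 90)*U = (1 - 90)*(-156) = -89*(-156) = 13884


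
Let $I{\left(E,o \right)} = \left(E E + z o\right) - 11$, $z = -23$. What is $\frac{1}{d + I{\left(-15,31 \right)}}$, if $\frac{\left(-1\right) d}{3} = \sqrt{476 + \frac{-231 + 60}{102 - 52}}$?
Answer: $- \frac{24950}{12237389} + \frac{15 \sqrt{47258}}{12237389} \approx -0.0017724$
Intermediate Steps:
$I{\left(E,o \right)} = -11 + E^{2} - 23 o$ ($I{\left(E,o \right)} = \left(E E - 23 o\right) - 11 = \left(E^{2} - 23 o\right) - 11 = -11 + E^{2} - 23 o$)
$d = - \frac{3 \sqrt{47258}}{10}$ ($d = - 3 \sqrt{476 + \frac{-231 + 60}{102 - 52}} = - 3 \sqrt{476 - \frac{171}{50}} = - 3 \sqrt{\frac{23629}{50}} = - 3 \frac{\sqrt{47258}}{10} = - \frac{3 \sqrt{47258}}{10} \approx -65.217$)
$\frac{1}{d + I{\left(-15,31 \right)}} = \frac{1}{- \frac{3 \sqrt{47258}}{10} - \left(724 - 225\right)} = \frac{1}{- \frac{3 \sqrt{47258}}{10} - 499} = \frac{1}{-499 - \frac{3 \sqrt{47258}}{10}}$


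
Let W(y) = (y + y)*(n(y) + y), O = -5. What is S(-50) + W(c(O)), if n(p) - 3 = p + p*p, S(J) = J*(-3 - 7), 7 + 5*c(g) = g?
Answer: 60124/125 ≈ 480.99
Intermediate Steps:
c(g) = -7/5 + g/5
S(J) = -10*J (S(J) = J*(-10) = -10*J)
n(p) = 3 + p + p² (n(p) = 3 + (p + p*p) = 3 + (p + p²) = 3 + p + p²)
W(y) = 2*y*(3 + y² + 2*y) (W(y) = (y + y)*((3 + y + y²) + y) = (2*y)*(3 + y² + 2*y) = 2*y*(3 + y² + 2*y))
S(-50) + W(c(O)) = -10*(-50) + 2*(-7/5 + (⅕)*(-5))*(3 + (-7/5 + (⅕)*(-5))² + 2*(-7/5 + (⅕)*(-5))) = 500 + 2*(-7/5 - 1)*(3 + (-7/5 - 1)² + 2*(-7/5 - 1)) = 500 + 2*(-12/5)*(3 + (-12/5)² + 2*(-12/5)) = 500 + 2*(-12/5)*(3 + 144/25 - 24/5) = 500 + 2*(-12/5)*(99/25) = 500 - 2376/125 = 60124/125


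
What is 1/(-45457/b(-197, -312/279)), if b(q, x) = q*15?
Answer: 2955/45457 ≈ 0.065006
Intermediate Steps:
b(q, x) = 15*q
1/(-45457/b(-197, -312/279)) = 1/(-45457/(15*(-197))) = 1/(-45457/(-2955)) = 1/(-45457*(-1/2955)) = 1/(45457/2955) = 2955/45457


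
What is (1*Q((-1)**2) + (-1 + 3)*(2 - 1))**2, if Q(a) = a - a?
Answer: 4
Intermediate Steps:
Q(a) = 0
(1*Q((-1)**2) + (-1 + 3)*(2 - 1))**2 = (1*0 + (-1 + 3)*(2 - 1))**2 = (0 + 2*1)**2 = (0 + 2)**2 = 2**2 = 4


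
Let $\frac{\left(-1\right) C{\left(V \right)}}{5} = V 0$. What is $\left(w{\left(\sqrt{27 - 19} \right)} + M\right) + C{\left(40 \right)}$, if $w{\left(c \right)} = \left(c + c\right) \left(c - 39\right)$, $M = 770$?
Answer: $786 - 156 \sqrt{2} \approx 565.38$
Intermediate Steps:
$w{\left(c \right)} = 2 c \left(-39 + c\right)$
$C{\left(V \right)} = 0$ ($C{\left(V \right)} = - 5 V 0 = \left(-5\right) 0 = 0$)
$\left(w{\left(\sqrt{27 - 19} \right)} + M\right) + C{\left(40 \right)} = \left(2 \sqrt{27 - 19} \left(-39 + \sqrt{27 - 19}\right) + 770\right) + 0 = \left(2 \sqrt{8} \left(-39 + \sqrt{8}\right) + 770\right) + 0 = \left(2 \cdot 2 \sqrt{2} \left(-39 + 2 \sqrt{2}\right) + 770\right) + 0 = \left(4 \sqrt{2} \left(-39 + 2 \sqrt{2}\right) + 770\right) + 0 = \left(770 + 4 \sqrt{2} \left(-39 + 2 \sqrt{2}\right)\right) + 0 = 770 + 4 \sqrt{2} \left(-39 + 2 \sqrt{2}\right)$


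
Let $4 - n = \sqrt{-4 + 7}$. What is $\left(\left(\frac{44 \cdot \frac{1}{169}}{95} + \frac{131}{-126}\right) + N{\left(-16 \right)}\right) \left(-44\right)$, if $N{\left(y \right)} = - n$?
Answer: $\frac{224166382}{1011465} - 44 \sqrt{3} \approx 145.42$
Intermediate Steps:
$n = 4 - \sqrt{3}$ ($n = 4 - \sqrt{-4 + 7} = 4 - \sqrt{3} \approx 2.2679$)
$N{\left(y \right)} = -4 + \sqrt{3}$ ($N{\left(y \right)} = - (4 - \sqrt{3}) = -4 + \sqrt{3}$)
$\left(\left(\frac{44 \cdot \frac{1}{169}}{95} + \frac{131}{-126}\right) + N{\left(-16 \right)}\right) \left(-44\right) = \left(\left(\frac{44 \cdot \frac{1}{169}}{95} + \frac{131}{-126}\right) - \left(4 - \sqrt{3}\right)\right) \left(-44\right) = \left(\left(44 \cdot \frac{1}{169} \cdot \frac{1}{95} + 131 \left(- \frac{1}{126}\right)\right) - \left(4 - \sqrt{3}\right)\right) \left(-44\right) = \left(\left(\frac{44}{169} \cdot \frac{1}{95} - \frac{131}{126}\right) - \left(4 - \sqrt{3}\right)\right) \left(-44\right) = \left(\left(\frac{44}{16055} - \frac{131}{126}\right) - \left(4 - \sqrt{3}\right)\right) \left(-44\right) = \left(- \frac{2097661}{2022930} - \left(4 - \sqrt{3}\right)\right) \left(-44\right) = \left(- \frac{10189381}{2022930} + \sqrt{3}\right) \left(-44\right) = \frac{224166382}{1011465} - 44 \sqrt{3}$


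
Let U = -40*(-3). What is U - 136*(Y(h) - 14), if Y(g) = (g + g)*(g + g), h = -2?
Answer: -152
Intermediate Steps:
Y(g) = 4*g**2 (Y(g) = (2*g)*(2*g) = 4*g**2)
U = 120
U - 136*(Y(h) - 14) = 120 - 136*(4*(-2)**2 - 14) = 120 - 136*(4*4 - 14) = 120 - 136*(16 - 14) = 120 - 136*2 = 120 - 272 = -152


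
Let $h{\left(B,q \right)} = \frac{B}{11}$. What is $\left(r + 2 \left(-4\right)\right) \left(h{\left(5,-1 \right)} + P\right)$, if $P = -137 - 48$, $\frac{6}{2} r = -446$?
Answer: $\frac{954100}{33} \approx 28912.0$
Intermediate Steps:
$r = - \frac{446}{3}$ ($r = \frac{1}{3} \left(-446\right) = - \frac{446}{3} \approx -148.67$)
$P = -185$ ($P = -137 - 48 = -185$)
$h{\left(B,q \right)} = \frac{B}{11}$ ($h{\left(B,q \right)} = B \frac{1}{11} = \frac{B}{11}$)
$\left(r + 2 \left(-4\right)\right) \left(h{\left(5,-1 \right)} + P\right) = \left(- \frac{446}{3} + 2 \left(-4\right)\right) \left(\frac{1}{11} \cdot 5 - 185\right) = \left(- \frac{446}{3} - 8\right) \left(\frac{5}{11} - 185\right) = \left(- \frac{470}{3}\right) \left(- \frac{2030}{11}\right) = \frac{954100}{33}$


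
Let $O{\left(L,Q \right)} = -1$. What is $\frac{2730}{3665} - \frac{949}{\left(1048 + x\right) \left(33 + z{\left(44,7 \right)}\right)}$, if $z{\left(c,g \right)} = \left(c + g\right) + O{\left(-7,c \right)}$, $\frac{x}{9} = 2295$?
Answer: $\frac{982840937}{1320388817} \approx 0.74436$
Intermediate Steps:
$x = 20655$ ($x = 9 \cdot 2295 = 20655$)
$z{\left(c,g \right)} = -1 + c + g$ ($z{\left(c,g \right)} = \left(c + g\right) - 1 = -1 + c + g$)
$\frac{2730}{3665} - \frac{949}{\left(1048 + x\right) \left(33 + z{\left(44,7 \right)}\right)} = \frac{2730}{3665} - \frac{949}{\left(1048 + 20655\right) \left(33 + \left(-1 + 44 + 7\right)\right)} = 2730 \cdot \frac{1}{3665} - \frac{949}{21703 \left(33 + 50\right)} = \frac{546}{733} - \frac{949}{21703 \cdot 83} = \frac{546}{733} - \frac{949}{1801349} = \frac{982840937}{1320388817}$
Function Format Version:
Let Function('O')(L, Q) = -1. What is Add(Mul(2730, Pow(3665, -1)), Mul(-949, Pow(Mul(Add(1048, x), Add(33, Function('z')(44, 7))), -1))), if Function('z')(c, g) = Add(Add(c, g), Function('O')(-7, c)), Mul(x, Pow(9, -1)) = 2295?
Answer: Rational(982840937, 1320388817) ≈ 0.74436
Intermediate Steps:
x = 20655 (x = Mul(9, 2295) = 20655)
Function('z')(c, g) = Add(-1, c, g) (Function('z')(c, g) = Add(Add(c, g), -1) = Add(-1, c, g))
Add(Mul(2730, Pow(3665, -1)), Mul(-949, Pow(Mul(Add(1048, x), Add(33, Function('z')(44, 7))), -1))) = Add(Mul(2730, Pow(3665, -1)), Mul(-949, Pow(Mul(Add(1048, 20655), Add(33, Add(-1, 44, 7))), -1))) = Add(Mul(2730, Rational(1, 3665)), Mul(-949, Pow(Mul(21703, Add(33, 50)), -1))) = Add(Rational(546, 733), Mul(-949, Pow(Mul(21703, 83), -1))) = Add(Rational(546, 733), Mul(-949, Pow(1801349, -1))) = Add(Rational(546, 733), Mul(-949, Rational(1, 1801349))) = Add(Rational(546, 733), Rational(-949, 1801349)) = Rational(982840937, 1320388817)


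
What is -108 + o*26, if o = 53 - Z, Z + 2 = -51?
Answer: 2648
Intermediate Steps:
Z = -53 (Z = -2 - 51 = -53)
o = 106 (o = 53 - 1*(-53) = 53 + 53 = 106)
-108 + o*26 = -108 + 106*26 = -108 + 2756 = 2648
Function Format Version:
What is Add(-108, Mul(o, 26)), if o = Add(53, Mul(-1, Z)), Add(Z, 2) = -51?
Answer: 2648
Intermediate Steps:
Z = -53 (Z = Add(-2, -51) = -53)
o = 106 (o = Add(53, Mul(-1, -53)) = Add(53, 53) = 106)
Add(-108, Mul(o, 26)) = Add(-108, Mul(106, 26)) = Add(-108, 2756) = 2648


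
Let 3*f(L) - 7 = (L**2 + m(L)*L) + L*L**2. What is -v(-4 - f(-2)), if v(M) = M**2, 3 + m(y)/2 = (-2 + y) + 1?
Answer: -169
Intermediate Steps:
m(y) = -8 + 2*y (m(y) = -6 + 2*((-2 + y) + 1) = -6 + 2*(-1 + y) = -6 + (-2 + 2*y) = -8 + 2*y)
f(L) = 7/3 + L**2/3 + L**3/3 + L*(-8 + 2*L)/3 (f(L) = 7/3 + ((L**2 + (-8 + 2*L)*L) + L*L**2)/3 = 7/3 + ((L**2 + L*(-8 + 2*L)) + L**3)/3 = 7/3 + (L**2 + L**3 + L*(-8 + 2*L))/3 = 7/3 + (L**2/3 + L**3/3 + L*(-8 + 2*L)/3) = 7/3 + L**2/3 + L**3/3 + L*(-8 + 2*L)/3)
-v(-4 - f(-2)) = -(-4 - (7/3 + (-2)**2 - 8/3*(-2) + (1/3)*(-2)**3))**2 = -(-4 - (7/3 + 4 + 16/3 + (1/3)*(-8)))**2 = -(-4 - (7/3 + 4 + 16/3 - 8/3))**2 = -(-4 - 1*9)**2 = -(-4 - 9)**2 = -1*(-13)**2 = -1*169 = -169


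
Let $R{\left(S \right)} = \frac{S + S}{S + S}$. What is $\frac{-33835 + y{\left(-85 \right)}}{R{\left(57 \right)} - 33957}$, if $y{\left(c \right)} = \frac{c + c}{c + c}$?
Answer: $\frac{16917}{16978} \approx 0.99641$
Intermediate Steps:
$y{\left(c \right)} = 1$ ($y{\left(c \right)} = \frac{2 c}{2 c} = 2 c \frac{1}{2 c} = 1$)
$R{\left(S \right)} = 1$ ($R{\left(S \right)} = \frac{2 S}{2 S} = 2 S \frac{1}{2 S} = 1$)
$\frac{-33835 + y{\left(-85 \right)}}{R{\left(57 \right)} - 33957} = \frac{-33835 + 1}{1 - 33957} = - \frac{33834}{-33956} = \left(-33834\right) \left(- \frac{1}{33956}\right) = \frac{16917}{16978}$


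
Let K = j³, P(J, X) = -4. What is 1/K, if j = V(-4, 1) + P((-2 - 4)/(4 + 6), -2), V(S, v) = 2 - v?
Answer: -1/27 ≈ -0.037037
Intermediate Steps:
j = -3 (j = (2 - 1*1) - 4 = (2 - 1) - 4 = 1 - 4 = -3)
K = -27 (K = (-3)³ = -27)
1/K = 1/(-27) = -1/27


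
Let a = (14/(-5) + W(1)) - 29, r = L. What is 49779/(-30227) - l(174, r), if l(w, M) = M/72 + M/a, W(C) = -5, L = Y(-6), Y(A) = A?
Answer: -7201999/4171326 ≈ -1.7265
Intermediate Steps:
L = -6
r = -6
a = -184/5 (a = (14/(-5) - 5) - 29 = (14*(-1/5) - 5) - 29 = (-14/5 - 5) - 29 = -39/5 - 29 = -184/5 ≈ -36.800)
l(w, M) = -11*M/828 (l(w, M) = M/72 + M/(-184/5) = M*(1/72) + M*(-5/184) = M/72 - 5*M/184 = -11*M/828)
49779/(-30227) - l(174, r) = 49779/(-30227) - (-11)*(-6)/828 = 49779*(-1/30227) - 1*11/138 = -49779/30227 - 11/138 = -7201999/4171326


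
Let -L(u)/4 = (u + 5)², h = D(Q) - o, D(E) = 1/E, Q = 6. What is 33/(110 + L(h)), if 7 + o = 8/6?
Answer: -297/3235 ≈ -0.091808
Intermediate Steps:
o = -17/3 (o = -7 + 8/6 = -7 + 8*(⅙) = -7 + 4/3 = -17/3 ≈ -5.6667)
h = 35/6 (h = 1/6 - 1*(-17/3) = ⅙ + 17/3 = 35/6 ≈ 5.8333)
L(u) = -4*(5 + u)² (L(u) = -4*(u + 5)² = -4*(5 + u)²)
33/(110 + L(h)) = 33/(110 - 4*(5 + 35/6)²) = 33/(110 - 4*(65/6)²) = 33/(110 - 4*4225/36) = 33/(110 - 4225/9) = 33/(-3235/9) = -9/3235*33 = -297/3235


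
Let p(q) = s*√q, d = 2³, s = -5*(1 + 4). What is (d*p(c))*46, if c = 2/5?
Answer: -1840*√10 ≈ -5818.6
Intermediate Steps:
s = -25 (s = -5*5 = -25)
c = ⅖ (c = 2*(⅕) = ⅖ ≈ 0.40000)
d = 8
p(q) = -25*√q
(d*p(c))*46 = (8*(-5*√10))*46 = -40*√10*46 = -1840*√10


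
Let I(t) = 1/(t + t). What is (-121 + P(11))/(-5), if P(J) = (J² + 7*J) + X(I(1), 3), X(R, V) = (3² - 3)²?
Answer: -113/5 ≈ -22.600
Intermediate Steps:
I(t) = 1/(2*t)
X(R, V) = 36 (X(R, V) = (9 - 3)² = 6² = 36)
P(J) = 36 + J² + 7*J (P(J) = (J² + 7*J) + 36 = 36 + J² + 7*J)
(-121 + P(11))/(-5) = (-121 + (36 + 11² + 7*11))/(-5) = (-121 + (36 + 121 + 77))*(-⅕) = (-121 + 234)*(-⅕) = 113*(-⅕) = -113/5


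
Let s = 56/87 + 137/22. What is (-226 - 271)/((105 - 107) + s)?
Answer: -951258/9323 ≈ -102.03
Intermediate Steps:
s = 13151/1914 (s = 56*(1/87) + 137*(1/22) = 56/87 + 137/22 = 13151/1914 ≈ 6.8709)
(-226 - 271)/((105 - 107) + s) = (-226 - 271)/((105 - 107) + 13151/1914) = -497/(-2 + 13151/1914) = -497/9323/1914 = -497*1914/9323 = -951258/9323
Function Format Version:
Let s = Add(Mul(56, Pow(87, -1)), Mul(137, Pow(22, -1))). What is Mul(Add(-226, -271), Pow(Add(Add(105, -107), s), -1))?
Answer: Rational(-951258, 9323) ≈ -102.03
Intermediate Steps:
s = Rational(13151, 1914) (s = Add(Mul(56, Rational(1, 87)), Mul(137, Rational(1, 22))) = Add(Rational(56, 87), Rational(137, 22)) = Rational(13151, 1914) ≈ 6.8709)
Mul(Add(-226, -271), Pow(Add(Add(105, -107), s), -1)) = Mul(Add(-226, -271), Pow(Add(Add(105, -107), Rational(13151, 1914)), -1)) = Mul(-497, Pow(Add(-2, Rational(13151, 1914)), -1)) = Mul(-497, Pow(Rational(9323, 1914), -1)) = Mul(-497, Rational(1914, 9323)) = Rational(-951258, 9323)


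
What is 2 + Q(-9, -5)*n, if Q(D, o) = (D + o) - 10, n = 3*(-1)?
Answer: 74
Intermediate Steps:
n = -3
Q(D, o) = -10 + D + o
2 + Q(-9, -5)*n = 2 + (-10 - 9 - 5)*(-3) = 2 - 24*(-3) = 2 + 72 = 74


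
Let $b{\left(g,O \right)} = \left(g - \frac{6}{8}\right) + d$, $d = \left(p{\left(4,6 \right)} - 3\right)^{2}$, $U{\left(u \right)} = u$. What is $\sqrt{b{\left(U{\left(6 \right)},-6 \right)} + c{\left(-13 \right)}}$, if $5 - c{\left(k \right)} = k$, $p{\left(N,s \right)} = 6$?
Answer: $\frac{\sqrt{129}}{2} \approx 5.6789$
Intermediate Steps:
$d = 9$ ($d = \left(6 - 3\right)^{2} = 3^{2} = 9$)
$b{\left(g,O \right)} = \frac{33}{4} + g$ ($b{\left(g,O \right)} = \left(g - \frac{6}{8}\right) + 9 = \left(g - \frac{3}{4}\right) + 9 = \left(- \frac{3}{4} + g\right) + 9 = \frac{33}{4} + g$)
$c{\left(k \right)} = 5 - k$
$\sqrt{b{\left(U{\left(6 \right)},-6 \right)} + c{\left(-13 \right)}} = \sqrt{\left(\frac{33}{4} + 6\right) + \left(5 - -13\right)} = \sqrt{\frac{57}{4} + \left(5 + 13\right)} = \sqrt{\frac{57}{4} + 18} = \sqrt{\frac{129}{4}} = \frac{\sqrt{129}}{2}$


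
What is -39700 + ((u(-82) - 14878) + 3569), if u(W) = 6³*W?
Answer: -68721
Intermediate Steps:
u(W) = 216*W
-39700 + ((u(-82) - 14878) + 3569) = -39700 + ((216*(-82) - 14878) + 3569) = -39700 + ((-17712 - 14878) + 3569) = -39700 + (-32590 + 3569) = -39700 - 29021 = -68721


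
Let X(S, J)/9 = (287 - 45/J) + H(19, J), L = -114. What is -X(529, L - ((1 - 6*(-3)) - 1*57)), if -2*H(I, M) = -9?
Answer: -199791/76 ≈ -2628.8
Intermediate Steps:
H(I, M) = 9/2 (H(I, M) = -1/2*(-9) = 9/2)
X(S, J) = 5247/2 - 405/J (X(S, J) = 9*((287 - 45/J) + 9/2) = 9*(583/2 - 45/J) = 5247/2 - 405/J)
-X(529, L - ((1 - 6*(-3)) - 1*57)) = -(5247/2 - 405/(-114 - ((1 - 6*(-3)) - 1*57))) = -(5247/2 - 405/(-114 - ((1 + 18) - 57))) = -(5247/2 - 405/(-114 - (19 - 57))) = -(5247/2 - 405/(-114 - 1*(-38))) = -(5247/2 - 405/(-114 + 38)) = -(5247/2 - 405/(-76)) = -(5247/2 - 405*(-1/76)) = -(5247/2 + 405/76) = -1*199791/76 = -199791/76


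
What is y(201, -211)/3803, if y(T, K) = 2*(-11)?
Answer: -22/3803 ≈ -0.0057849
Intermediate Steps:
y(T, K) = -22
y(201, -211)/3803 = -22/3803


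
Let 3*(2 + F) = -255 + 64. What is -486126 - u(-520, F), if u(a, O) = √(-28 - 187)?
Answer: -486126 - I*√215 ≈ -4.8613e+5 - 14.663*I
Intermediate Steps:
F = -197/3 (F = -2 + (-255 + 64)/3 = -2 + (⅓)*(-191) = -2 - 191/3 = -197/3 ≈ -65.667)
u(a, O) = I*√215 (u(a, O) = √(-215) = I*√215)
-486126 - u(-520, F) = -486126 - I*√215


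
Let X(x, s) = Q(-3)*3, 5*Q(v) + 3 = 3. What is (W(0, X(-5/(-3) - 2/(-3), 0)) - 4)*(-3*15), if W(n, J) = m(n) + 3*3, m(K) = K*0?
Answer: -225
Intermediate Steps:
Q(v) = 0 (Q(v) = -⅗ + (⅕)*3 = -⅗ + ⅗ = 0)
m(K) = 0
X(x, s) = 0 (X(x, s) = 0*3 = 0)
W(n, J) = 9 (W(n, J) = 0 + 3*3 = 0 + 9 = 9)
(W(0, X(-5/(-3) - 2/(-3), 0)) - 4)*(-3*15) = (9 - 4)*(-3*15) = 5*(-45) = -225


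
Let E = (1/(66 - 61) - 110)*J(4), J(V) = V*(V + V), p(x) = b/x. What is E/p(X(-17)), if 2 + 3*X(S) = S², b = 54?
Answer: -280112/45 ≈ -6224.7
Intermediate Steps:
X(S) = -⅔ + S²/3
p(x) = 54/x
J(V) = 2*V² (J(V) = V*(2*V) = 2*V²)
E = -17568/5 (E = (1/(66 - 61) - 110)*(2*4²) = (1/5 - 110)*(2*16) = (⅕ - 110)*32 = -549/5*32 = -17568/5 ≈ -3513.6)
E/p(X(-17)) = -17568/(5*(54/(-⅔ + (⅓)*(-17)²))) = -17568/(5*(54/(-⅔ + (⅓)*289))) = -17568/(5*(54/(-⅔ + 289/3))) = -17568/(5*(54/(287/3))) = -17568/(5*(54*(3/287))) = -17568/(5*162/287) = -17568/5*287/162 = -280112/45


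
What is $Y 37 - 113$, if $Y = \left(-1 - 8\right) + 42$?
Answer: $1108$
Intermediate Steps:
$Y = 33$ ($Y = -9 + 42 = 33$)
$Y 37 - 113 = 33 \cdot 37 - 113 = 1221 - 113 = 1108$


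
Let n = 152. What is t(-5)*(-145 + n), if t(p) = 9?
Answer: 63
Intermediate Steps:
t(-5)*(-145 + n) = 9*(-145 + 152) = 9*7 = 63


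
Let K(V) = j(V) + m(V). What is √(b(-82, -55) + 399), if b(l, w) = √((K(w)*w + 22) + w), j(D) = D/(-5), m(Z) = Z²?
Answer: √(399 + 3*I*√18557) ≈ 22.024 + 9.2777*I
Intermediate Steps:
j(D) = -D/5 (j(D) = D*(-⅕) = -D/5)
K(V) = V² - V/5 (K(V) = -V/5 + V² = V² - V/5)
b(l, w) = √(22 + w + w²*(-⅕ + w)) (b(l, w) = √(((w*(-⅕ + w))*w + 22) + w) = √((w²*(-⅕ + w) + 22) + w) = √((22 + w²*(-⅕ + w)) + w) = √(22 + w + w²*(-⅕ + w)))
√(b(-82, -55) + 399) = √(√5*√(110 + 5*(-55) + (-55)²*(-1 + 5*(-55)))/5 + 399) = √(√5*√(110 - 275 + 3025*(-1 - 275))/5 + 399) = √(√5*√(110 - 275 + 3025*(-276))/5 + 399) = √(√5*√(110 - 275 - 834900)/5 + 399) = √(√5*√(-835065)/5 + 399) = √(√5*(3*I*√92785)/5 + 399) = √(3*I*√18557 + 399) = √(399 + 3*I*√18557)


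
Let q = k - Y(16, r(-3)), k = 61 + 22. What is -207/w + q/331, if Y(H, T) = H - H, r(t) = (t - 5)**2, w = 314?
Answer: -42455/103934 ≈ -0.40848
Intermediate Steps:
k = 83
r(t) = (-5 + t)**2
Y(H, T) = 0
q = 83 (q = 83 - 1*0 = 83 + 0 = 83)
-207/w + q/331 = -207/314 + 83/331 = -42455/103934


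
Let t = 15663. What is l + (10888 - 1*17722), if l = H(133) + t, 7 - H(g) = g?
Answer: 8703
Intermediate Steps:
H(g) = 7 - g
l = 15537 (l = (7 - 1*133) + 15663 = (7 - 133) + 15663 = -126 + 15663 = 15537)
l + (10888 - 1*17722) = 15537 + (10888 - 1*17722) = 15537 + (10888 - 17722) = 15537 - 6834 = 8703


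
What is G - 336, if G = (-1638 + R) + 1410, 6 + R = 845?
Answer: 275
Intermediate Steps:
R = 839 (R = -6 + 845 = 839)
G = 611 (G = (-1638 + 839) + 1410 = -799 + 1410 = 611)
G - 336 = 611 - 336 = 275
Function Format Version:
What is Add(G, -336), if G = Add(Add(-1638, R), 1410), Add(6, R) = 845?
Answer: 275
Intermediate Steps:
R = 839 (R = Add(-6, 845) = 839)
G = 611 (G = Add(Add(-1638, 839), 1410) = Add(-799, 1410) = 611)
Add(G, -336) = Add(611, -336) = 275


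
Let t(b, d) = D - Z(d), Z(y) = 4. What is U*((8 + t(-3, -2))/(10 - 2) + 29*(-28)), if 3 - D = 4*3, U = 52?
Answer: -84513/2 ≈ -42257.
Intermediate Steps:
D = -9 (D = 3 - 4*3 = 3 - 1*12 = 3 - 12 = -9)
t(b, d) = -13 (t(b, d) = -9 - 1*4 = -9 - 4 = -13)
U*((8 + t(-3, -2))/(10 - 2) + 29*(-28)) = 52*((8 - 13)/(10 - 2) + 29*(-28)) = 52*(-5/8 - 812) = 52*(-6501/8) = -84513/2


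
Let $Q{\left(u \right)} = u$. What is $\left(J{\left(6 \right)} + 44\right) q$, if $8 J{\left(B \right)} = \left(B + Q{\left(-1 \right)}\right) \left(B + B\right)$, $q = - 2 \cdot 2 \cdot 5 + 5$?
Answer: $- \frac{1545}{2} \approx -772.5$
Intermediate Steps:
$q = -15$ ($q = \left(-2\right) 10 + 5 = -20 + 5 = -15$)
$J{\left(B \right)} = \frac{B \left(-1 + B\right)}{4}$ ($J{\left(B \right)} = \frac{\left(B - 1\right) \left(B + B\right)}{8} = \frac{\left(-1 + B\right) 2 B}{8} = \frac{2 B \left(-1 + B\right)}{8} = \frac{B \left(-1 + B\right)}{4}$)
$\left(J{\left(6 \right)} + 44\right) q = \left(\frac{1}{4} \cdot 6 \left(-1 + 6\right) + 44\right) \left(-15\right) = \left(\frac{1}{4} \cdot 6 \cdot 5 + 44\right) \left(-15\right) = \left(\frac{15}{2} + 44\right) \left(-15\right) = \frac{103}{2} \left(-15\right) = - \frac{1545}{2}$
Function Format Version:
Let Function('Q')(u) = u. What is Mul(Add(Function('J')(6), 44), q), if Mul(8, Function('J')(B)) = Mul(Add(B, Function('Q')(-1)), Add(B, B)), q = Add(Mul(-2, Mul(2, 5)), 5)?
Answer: Rational(-1545, 2) ≈ -772.50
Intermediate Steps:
q = -15 (q = Add(Mul(-2, 10), 5) = Add(-20, 5) = -15)
Function('J')(B) = Mul(Rational(1, 4), B, Add(-1, B)) (Function('J')(B) = Mul(Rational(1, 8), Mul(Add(B, -1), Add(B, B))) = Mul(Rational(1, 8), Mul(Add(-1, B), Mul(2, B))) = Mul(Rational(1, 8), Mul(2, B, Add(-1, B))) = Mul(Rational(1, 4), B, Add(-1, B)))
Mul(Add(Function('J')(6), 44), q) = Mul(Add(Mul(Rational(1, 4), 6, Add(-1, 6)), 44), -15) = Mul(Add(Mul(Rational(1, 4), 6, 5), 44), -15) = Mul(Add(Rational(15, 2), 44), -15) = Mul(Rational(103, 2), -15) = Rational(-1545, 2)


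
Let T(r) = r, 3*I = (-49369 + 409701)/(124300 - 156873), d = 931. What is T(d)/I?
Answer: -12996627/51476 ≈ -252.48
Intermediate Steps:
I = -360332/97719 (I = ((-49369 + 409701)/(124300 - 156873))/3 = (360332/(-32573))/3 = (360332*(-1/32573))/3 = (⅓)*(-360332/32573) = -360332/97719 ≈ -3.6874)
T(d)/I = 931/(-360332/97719) = 931*(-97719/360332) = -12996627/51476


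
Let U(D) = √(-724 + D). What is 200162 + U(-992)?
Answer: 200162 + 2*I*√429 ≈ 2.0016e+5 + 41.425*I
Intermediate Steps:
200162 + U(-992) = 200162 + √(-724 - 992) = 200162 + √(-1716) = 200162 + 2*I*√429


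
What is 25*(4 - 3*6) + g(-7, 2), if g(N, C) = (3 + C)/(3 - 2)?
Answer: -345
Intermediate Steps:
g(N, C) = 3 + C (g(N, C) = (3 + C)/1 = (3 + C)*1 = 3 + C)
25*(4 - 3*6) + g(-7, 2) = 25*(4 - 3*6) + (3 + 2) = 25*(4 - 18) + 5 = 25*(-14) + 5 = -350 + 5 = -345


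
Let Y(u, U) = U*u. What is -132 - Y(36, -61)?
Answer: 2064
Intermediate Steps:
-132 - Y(36, -61) = -132 - (-61)*36 = -132 - 1*(-2196) = -132 + 2196 = 2064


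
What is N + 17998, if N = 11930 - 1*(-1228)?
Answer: 31156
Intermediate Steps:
N = 13158 (N = 11930 + 1228 = 13158)
N + 17998 = 13158 + 17998 = 31156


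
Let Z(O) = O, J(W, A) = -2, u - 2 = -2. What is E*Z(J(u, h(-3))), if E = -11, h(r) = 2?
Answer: 22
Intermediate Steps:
u = 0 (u = 2 - 2 = 0)
E*Z(J(u, h(-3))) = -11*(-2) = 22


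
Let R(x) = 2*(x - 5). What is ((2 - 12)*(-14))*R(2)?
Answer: -840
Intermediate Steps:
R(x) = -10 + 2*x (R(x) = 2*(-5 + x) = -10 + 2*x)
((2 - 12)*(-14))*R(2) = ((2 - 12)*(-14))*(-10 + 2*2) = (-10*(-14))*(-10 + 4) = 140*(-6) = -840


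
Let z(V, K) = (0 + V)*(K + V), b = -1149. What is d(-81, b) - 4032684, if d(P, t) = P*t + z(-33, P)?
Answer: -3935853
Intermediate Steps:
z(V, K) = V*(K + V)
d(P, t) = 1089 - 33*P + P*t (d(P, t) = P*t - 33*(P - 33) = P*t - 33*(-33 + P) = P*t + (1089 - 33*P) = 1089 - 33*P + P*t)
d(-81, b) - 4032684 = (1089 - 33*(-81) - 81*(-1149)) - 4032684 = (1089 + 2673 + 93069) - 4032684 = 96831 - 4032684 = -3935853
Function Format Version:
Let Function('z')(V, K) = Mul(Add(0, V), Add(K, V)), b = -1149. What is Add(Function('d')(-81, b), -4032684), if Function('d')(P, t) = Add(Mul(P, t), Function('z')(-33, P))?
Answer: -3935853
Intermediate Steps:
Function('z')(V, K) = Mul(V, Add(K, V))
Function('d')(P, t) = Add(1089, Mul(-33, P), Mul(P, t)) (Function('d')(P, t) = Add(Mul(P, t), Mul(-33, Add(P, -33))) = Add(Mul(P, t), Mul(-33, Add(-33, P))) = Add(Mul(P, t), Add(1089, Mul(-33, P))) = Add(1089, Mul(-33, P), Mul(P, t)))
Add(Function('d')(-81, b), -4032684) = Add(Add(1089, Mul(-33, -81), Mul(-81, -1149)), -4032684) = Add(Add(1089, 2673, 93069), -4032684) = Add(96831, -4032684) = -3935853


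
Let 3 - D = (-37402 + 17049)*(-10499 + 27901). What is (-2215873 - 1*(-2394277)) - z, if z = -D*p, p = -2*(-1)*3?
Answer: 2125275858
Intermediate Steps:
p = 6 (p = 2*3 = 6)
D = 354182909 (D = 3 - (-37402 + 17049)*(-10499 + 27901) = 3 - (-20353)*17402 = 3 - 1*(-354182906) = 3 + 354182906 = 354182909)
z = -2125097454 (z = -354182909*6 = -1*2125097454 = -2125097454)
(-2215873 - 1*(-2394277)) - z = (-2215873 - 1*(-2394277)) - 1*(-2125097454) = (-2215873 + 2394277) + 2125097454 = 178404 + 2125097454 = 2125275858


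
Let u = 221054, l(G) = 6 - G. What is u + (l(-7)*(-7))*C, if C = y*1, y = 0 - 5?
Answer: 221509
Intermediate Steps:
y = -5
C = -5 (C = -5*1 = -5)
u + (l(-7)*(-7))*C = 221054 + ((6 - 1*(-7))*(-7))*(-5) = 221054 + ((6 + 7)*(-7))*(-5) = 221054 + (13*(-7))*(-5) = 221054 - 91*(-5) = 221054 + 455 = 221509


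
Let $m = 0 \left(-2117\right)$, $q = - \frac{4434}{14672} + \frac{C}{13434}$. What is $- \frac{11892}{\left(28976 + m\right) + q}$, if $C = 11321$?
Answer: $- \frac{585989145504}{1427845459951} \approx -0.4104$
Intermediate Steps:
$q = \frac{26633839}{49275912}$ ($q = - \frac{4434}{14672} + \frac{11321}{13434} = \left(-4434\right) \frac{1}{14672} + 11321 \cdot \frac{1}{13434} = - \frac{2217}{7336} + \frac{11321}{13434} = \frac{26633839}{49275912} \approx 0.5405$)
$m = 0$
$- \frac{11892}{\left(28976 + m\right) + q} = - \frac{11892}{\left(28976 + 0\right) + \frac{26633839}{49275912}} = - \frac{11892}{28976 + \frac{26633839}{49275912}} = - \frac{11892}{\frac{1427845459951}{49275912}} = \left(-11892\right) \frac{49275912}{1427845459951} = - \frac{585989145504}{1427845459951}$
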